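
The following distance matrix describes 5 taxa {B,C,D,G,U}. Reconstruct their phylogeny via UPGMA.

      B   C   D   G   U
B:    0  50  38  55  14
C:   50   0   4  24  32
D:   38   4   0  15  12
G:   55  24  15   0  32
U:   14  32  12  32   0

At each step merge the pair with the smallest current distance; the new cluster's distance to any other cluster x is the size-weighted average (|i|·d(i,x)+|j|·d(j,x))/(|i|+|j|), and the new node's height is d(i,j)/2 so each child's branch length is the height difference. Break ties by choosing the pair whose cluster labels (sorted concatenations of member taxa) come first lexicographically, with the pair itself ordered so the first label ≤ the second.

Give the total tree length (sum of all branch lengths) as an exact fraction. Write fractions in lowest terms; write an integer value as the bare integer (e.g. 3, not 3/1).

1. join C+D (d=4) ⇒ CD; edges |C|=2, |D|=2
  updated: d(B,CD)=44, d(CD,G)=39/2, d(CD,U)=22
2. join B+U (d=14) ⇒ BU; edges |B|=7, |U|=7
  updated: d(BU,CD)=33, d(BU,G)=87/2
3. join CD+G (d=39/2) ⇒ CDG; edges |CD|=31/4, |G|=39/4
  updated: d(BU,CDG)=73/2
4. join BU+CDG (d=73/2) ⇒ BCDGU; edges |BU|=45/4, |CDG|=17/2
final tree: ((B:7,U:7):45/4,((C:2,D:2):31/4,G:39/4):17/2)
total length: 221/4

221/4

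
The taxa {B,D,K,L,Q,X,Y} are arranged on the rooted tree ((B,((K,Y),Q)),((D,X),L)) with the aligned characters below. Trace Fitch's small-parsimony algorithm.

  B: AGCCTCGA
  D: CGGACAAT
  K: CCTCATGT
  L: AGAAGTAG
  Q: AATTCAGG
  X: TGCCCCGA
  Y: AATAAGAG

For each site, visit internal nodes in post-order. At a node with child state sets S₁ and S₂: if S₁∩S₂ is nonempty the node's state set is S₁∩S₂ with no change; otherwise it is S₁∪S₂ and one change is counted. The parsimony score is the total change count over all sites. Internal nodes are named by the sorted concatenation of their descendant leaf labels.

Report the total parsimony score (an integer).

site 0, node KY: K={C} ∪ Y={A} → {A,C} (+1)
site 0, node KQY: KY={A,C} ∩ Q={A} → {A} (+0)
site 0, node BKQY: B={A} ∩ KQY={A} → {A} (+0)
site 0, node DX: D={C} ∪ X={T} → {C,T} (+1)
site 0, node DLX: DX={C,T} ∪ L={A} → {A,C,T} (+1)
site 0, node BDKLQXY: BKQY={A} ∩ DLX={A,C,T} → {A} (+0)
site 1, node KY: K={C} ∪ Y={A} → {A,C} (+1)
site 1, node KQY: KY={A,C} ∩ Q={A} → {A} (+0)
site 1, node BKQY: B={G} ∪ KQY={A} → {A,G} (+1)
site 1, node DX: D={G} ∩ X={G} → {G} (+0)
site 1, node DLX: DX={G} ∩ L={G} → {G} (+0)
site 1, node BDKLQXY: BKQY={A,G} ∩ DLX={G} → {G} (+0)
site 2, node KY: K={T} ∩ Y={T} → {T} (+0)
site 2, node KQY: KY={T} ∩ Q={T} → {T} (+0)
site 2, node BKQY: B={C} ∪ KQY={T} → {C,T} (+1)
site 2, node DX: D={G} ∪ X={C} → {C,G} (+1)
site 2, node DLX: DX={C,G} ∪ L={A} → {A,C,G} (+1)
site 2, node BDKLQXY: BKQY={C,T} ∩ DLX={A,C,G} → {C} (+0)
site 3, node KY: K={C} ∪ Y={A} → {A,C} (+1)
site 3, node KQY: KY={A,C} ∪ Q={T} → {A,C,T} (+1)
site 3, node BKQY: B={C} ∩ KQY={A,C,T} → {C} (+0)
site 3, node DX: D={A} ∪ X={C} → {A,C} (+1)
site 3, node DLX: DX={A,C} ∩ L={A} → {A} (+0)
site 3, node BDKLQXY: BKQY={C} ∪ DLX={A} → {A,C} (+1)
site 4, node KY: K={A} ∩ Y={A} → {A} (+0)
site 4, node KQY: KY={A} ∪ Q={C} → {A,C} (+1)
site 4, node BKQY: B={T} ∪ KQY={A,C} → {A,C,T} (+1)
site 4, node DX: D={C} ∩ X={C} → {C} (+0)
site 4, node DLX: DX={C} ∪ L={G} → {C,G} (+1)
site 4, node BDKLQXY: BKQY={A,C,T} ∩ DLX={C,G} → {C} (+0)
site 5, node KY: K={T} ∪ Y={G} → {G,T} (+1)
site 5, node KQY: KY={G,T} ∪ Q={A} → {A,G,T} (+1)
site 5, node BKQY: B={C} ∪ KQY={A,G,T} → {A,C,G,T} (+1)
site 5, node DX: D={A} ∪ X={C} → {A,C} (+1)
site 5, node DLX: DX={A,C} ∪ L={T} → {A,C,T} (+1)
site 5, node BDKLQXY: BKQY={A,C,G,T} ∩ DLX={A,C,T} → {A,C,T} (+0)
site 6, node KY: K={G} ∪ Y={A} → {A,G} (+1)
site 6, node KQY: KY={A,G} ∩ Q={G} → {G} (+0)
site 6, node BKQY: B={G} ∩ KQY={G} → {G} (+0)
site 6, node DX: D={A} ∪ X={G} → {A,G} (+1)
site 6, node DLX: DX={A,G} ∩ L={A} → {A} (+0)
site 6, node BDKLQXY: BKQY={G} ∪ DLX={A} → {A,G} (+1)
site 7, node KY: K={T} ∪ Y={G} → {G,T} (+1)
site 7, node KQY: KY={G,T} ∩ Q={G} → {G} (+0)
site 7, node BKQY: B={A} ∪ KQY={G} → {A,G} (+1)
site 7, node DX: D={T} ∪ X={A} → {A,T} (+1)
site 7, node DLX: DX={A,T} ∪ L={G} → {A,G,T} (+1)
site 7, node BDKLQXY: BKQY={A,G} ∩ DLX={A,G,T} → {A,G} (+0)
per-site changes: [3, 2, 3, 4, 3, 5, 3, 4]; total = 27

27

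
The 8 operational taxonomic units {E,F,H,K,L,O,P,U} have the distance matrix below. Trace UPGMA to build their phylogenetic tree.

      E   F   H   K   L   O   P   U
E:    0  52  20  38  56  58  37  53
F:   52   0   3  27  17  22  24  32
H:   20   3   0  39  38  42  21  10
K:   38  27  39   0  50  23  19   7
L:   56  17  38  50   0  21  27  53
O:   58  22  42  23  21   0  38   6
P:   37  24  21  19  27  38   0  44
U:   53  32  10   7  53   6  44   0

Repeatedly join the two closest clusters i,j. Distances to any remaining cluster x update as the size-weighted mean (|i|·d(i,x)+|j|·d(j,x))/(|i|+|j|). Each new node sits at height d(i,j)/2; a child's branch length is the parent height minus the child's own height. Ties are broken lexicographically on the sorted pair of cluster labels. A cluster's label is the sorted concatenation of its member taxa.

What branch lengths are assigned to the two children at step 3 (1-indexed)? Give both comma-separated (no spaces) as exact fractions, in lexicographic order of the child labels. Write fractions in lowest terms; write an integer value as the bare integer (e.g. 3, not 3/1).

iteration 1: select F,H (d=3); attach at lengths (3/2, 3/2); label the merged cluster FH
  updated: d(E,FH)=36, d(FH,K)=33, d(FH,L)=55/2, d(FH,O)=32, d(FH,P)=45/2, d(FH,U)=21
iteration 2: select O,U (d=6); attach at lengths (3, 3); label the merged cluster OU
  updated: d(E,OU)=111/2, d(FH,OU)=53/2, d(K,OU)=15, d(L,OU)=37, d(OU,P)=41
iteration 3: select K,OU (d=15); attach at lengths (15/2, 9/2); label the merged cluster KOU
  updated: d(E,KOU)=149/3, d(FH,KOU)=86/3, d(KOU,L)=124/3, d(KOU,P)=101/3
iteration 4: select FH,P (d=45/2); attach at lengths (39/4, 45/4); label the merged cluster FHP
  updated: d(E,FHP)=109/3, d(FHP,KOU)=91/3, d(FHP,L)=82/3
iteration 5: select FHP,L (d=82/3); attach at lengths (29/12, 41/3); label the merged cluster FHLP
  updated: d(E,FHLP)=165/4, d(FHLP,KOU)=397/12
iteration 6: select FHLP,KOU (d=397/12); attach at lengths (23/8, 217/24); label the merged cluster FHKLOPU
  updated: d(E,FHKLOPU)=314/7
iteration 7: select E,FHKLOPU (d=314/7); attach at lengths (157/7, 989/168); label the merged cluster EFHKLOPU
final tree: (E:157/7,((((F:3/2,H:3/2):39/4,P:45/4):29/12,L:41/3):23/8,(K:15/2,(O:3,U:3):9/2):217/24):989/168)
total length: 16517/168

15/2,9/2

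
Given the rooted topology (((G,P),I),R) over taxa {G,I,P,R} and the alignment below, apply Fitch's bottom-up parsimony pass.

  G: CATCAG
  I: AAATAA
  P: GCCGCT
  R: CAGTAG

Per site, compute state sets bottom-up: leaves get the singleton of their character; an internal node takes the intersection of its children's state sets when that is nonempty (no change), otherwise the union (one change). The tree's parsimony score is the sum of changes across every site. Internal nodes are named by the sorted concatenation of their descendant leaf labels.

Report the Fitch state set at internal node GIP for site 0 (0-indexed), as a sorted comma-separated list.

[col 0] GP: children G:{C}, P:{G} ∪→ {C,G}; cost 1
[col 0] GIP: children GP:{C,G}, I:{A} ∪→ {A,C,G}; cost 1
[col 0] GIPR: children GIP:{A,C,G}, R:{C} ∩→ {C}; cost 0
[col 1] GP: children G:{A}, P:{C} ∪→ {A,C}; cost 1
[col 1] GIP: children GP:{A,C}, I:{A} ∩→ {A}; cost 0
[col 1] GIPR: children GIP:{A}, R:{A} ∩→ {A}; cost 0
[col 2] GP: children G:{T}, P:{C} ∪→ {C,T}; cost 1
[col 2] GIP: children GP:{C,T}, I:{A} ∪→ {A,C,T}; cost 1
[col 2] GIPR: children GIP:{A,C,T}, R:{G} ∪→ {A,C,G,T}; cost 1
[col 3] GP: children G:{C}, P:{G} ∪→ {C,G}; cost 1
[col 3] GIP: children GP:{C,G}, I:{T} ∪→ {C,G,T}; cost 1
[col 3] GIPR: children GIP:{C,G,T}, R:{T} ∩→ {T}; cost 0
[col 4] GP: children G:{A}, P:{C} ∪→ {A,C}; cost 1
[col 4] GIP: children GP:{A,C}, I:{A} ∩→ {A}; cost 0
[col 4] GIPR: children GIP:{A}, R:{A} ∩→ {A}; cost 0
[col 5] GP: children G:{G}, P:{T} ∪→ {G,T}; cost 1
[col 5] GIP: children GP:{G,T}, I:{A} ∪→ {A,G,T}; cost 1
[col 5] GIPR: children GIP:{A,G,T}, R:{G} ∩→ {G}; cost 0
per-site changes: [2, 1, 3, 2, 1, 2]; total = 11

A,C,G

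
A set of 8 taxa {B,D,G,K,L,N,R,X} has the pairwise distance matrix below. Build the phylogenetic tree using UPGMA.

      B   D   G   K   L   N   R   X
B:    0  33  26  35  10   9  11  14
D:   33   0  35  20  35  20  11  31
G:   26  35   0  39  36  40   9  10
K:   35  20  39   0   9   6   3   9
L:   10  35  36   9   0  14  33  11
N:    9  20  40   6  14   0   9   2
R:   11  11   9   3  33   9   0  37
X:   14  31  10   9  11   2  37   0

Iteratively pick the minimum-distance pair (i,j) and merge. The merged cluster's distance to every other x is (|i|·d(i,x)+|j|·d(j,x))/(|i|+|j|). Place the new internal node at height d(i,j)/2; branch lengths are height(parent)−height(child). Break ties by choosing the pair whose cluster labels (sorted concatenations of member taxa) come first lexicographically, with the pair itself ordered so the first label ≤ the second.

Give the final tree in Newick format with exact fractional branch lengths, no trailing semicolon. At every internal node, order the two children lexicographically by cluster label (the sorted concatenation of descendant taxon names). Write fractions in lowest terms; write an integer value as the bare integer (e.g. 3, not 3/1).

step 1: merge (N,X) at d=2; branch lengths N→1, X→1; new cluster NX
  updated: d(B,NX)=23/2, d(D,NX)=51/2, d(G,NX)=25, d(K,NX)=15/2, d(L,NX)=25/2, d(NX,R)=23
step 2: merge (K,R) at d=3; branch lengths K→3/2, R→3/2; new cluster KR
  updated: d(B,KR)=23, d(D,KR)=31/2, d(G,KR)=24, d(KR,L)=21, d(KR,NX)=61/4
step 3: merge (B,L) at d=10; branch lengths B→5, L→5; new cluster BL
  updated: d(BL,D)=34, d(BL,G)=31, d(BL,KR)=22, d(BL,NX)=12
step 4: merge (BL,NX) at d=12; branch lengths BL→1, NX→5; new cluster BLNX
  updated: d(BLNX,D)=119/4, d(BLNX,G)=28, d(BLNX,KR)=149/8
step 5: merge (D,KR) at d=31/2; branch lengths D→31/4, KR→25/4; new cluster DKR
  updated: d(BLNX,DKR)=67/3, d(DKR,G)=83/3
step 6: merge (BLNX,DKR) at d=67/3; branch lengths BLNX→31/6, DKR→41/12; new cluster BDKLNRX
  updated: d(BDKLNRX,G)=195/7
step 7: merge (BDKLNRX,G) at d=195/7; branch lengths BDKLNRX→58/21, G→195/14; new cluster BDGKLNRX
final tree: ((((B:5,L:5):1,(N:1,X:1):5):31/6,(D:31/4,(K:3/2,R:3/2):25/4):41/12):58/21,G:195/14)
total length: 5063/84

((((B:5,L:5):1,(N:1,X:1):5):31/6,(D:31/4,(K:3/2,R:3/2):25/4):41/12):58/21,G:195/14)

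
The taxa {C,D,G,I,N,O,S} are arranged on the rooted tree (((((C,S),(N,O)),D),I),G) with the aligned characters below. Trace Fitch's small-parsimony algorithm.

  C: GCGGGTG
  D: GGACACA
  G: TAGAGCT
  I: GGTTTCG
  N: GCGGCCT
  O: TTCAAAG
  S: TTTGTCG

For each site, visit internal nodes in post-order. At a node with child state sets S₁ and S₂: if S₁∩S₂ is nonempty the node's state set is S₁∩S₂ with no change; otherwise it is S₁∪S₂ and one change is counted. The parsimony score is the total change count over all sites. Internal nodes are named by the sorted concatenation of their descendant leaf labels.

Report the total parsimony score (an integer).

CS@0: {G} ∪ {T} = {G,T} (union, +1)
NO@0: {G} ∪ {T} = {G,T} (union, +1)
CNOS@0: {G,T} ∩ {G,T} = {G,T} (intersection, +0)
CDNOS@0: {G,T} ∩ {G} = {G} (intersection, +0)
CDINOS@0: {G} ∩ {G} = {G} (intersection, +0)
CDGINOS@0: {G} ∪ {T} = {G,T} (union, +1)
CS@1: {C} ∪ {T} = {C,T} (union, +1)
NO@1: {C} ∪ {T} = {C,T} (union, +1)
CNOS@1: {C,T} ∩ {C,T} = {C,T} (intersection, +0)
CDNOS@1: {C,T} ∪ {G} = {C,G,T} (union, +1)
CDINOS@1: {C,G,T} ∩ {G} = {G} (intersection, +0)
CDGINOS@1: {G} ∪ {A} = {A,G} (union, +1)
CS@2: {G} ∪ {T} = {G,T} (union, +1)
NO@2: {G} ∪ {C} = {C,G} (union, +1)
CNOS@2: {G,T} ∩ {C,G} = {G} (intersection, +0)
CDNOS@2: {G} ∪ {A} = {A,G} (union, +1)
CDINOS@2: {A,G} ∪ {T} = {A,G,T} (union, +1)
CDGINOS@2: {A,G,T} ∩ {G} = {G} (intersection, +0)
CS@3: {G} ∩ {G} = {G} (intersection, +0)
NO@3: {G} ∪ {A} = {A,G} (union, +1)
CNOS@3: {G} ∩ {A,G} = {G} (intersection, +0)
CDNOS@3: {G} ∪ {C} = {C,G} (union, +1)
CDINOS@3: {C,G} ∪ {T} = {C,G,T} (union, +1)
CDGINOS@3: {C,G,T} ∪ {A} = {A,C,G,T} (union, +1)
CS@4: {G} ∪ {T} = {G,T} (union, +1)
NO@4: {C} ∪ {A} = {A,C} (union, +1)
CNOS@4: {G,T} ∪ {A,C} = {A,C,G,T} (union, +1)
CDNOS@4: {A,C,G,T} ∩ {A} = {A} (intersection, +0)
CDINOS@4: {A} ∪ {T} = {A,T} (union, +1)
CDGINOS@4: {A,T} ∪ {G} = {A,G,T} (union, +1)
CS@5: {T} ∪ {C} = {C,T} (union, +1)
NO@5: {C} ∪ {A} = {A,C} (union, +1)
CNOS@5: {C,T} ∩ {A,C} = {C} (intersection, +0)
CDNOS@5: {C} ∩ {C} = {C} (intersection, +0)
CDINOS@5: {C} ∩ {C} = {C} (intersection, +0)
CDGINOS@5: {C} ∩ {C} = {C} (intersection, +0)
CS@6: {G} ∩ {G} = {G} (intersection, +0)
NO@6: {T} ∪ {G} = {G,T} (union, +1)
CNOS@6: {G} ∩ {G,T} = {G} (intersection, +0)
CDNOS@6: {G} ∪ {A} = {A,G} (union, +1)
CDINOS@6: {A,G} ∩ {G} = {G} (intersection, +0)
CDGINOS@6: {G} ∪ {T} = {G,T} (union, +1)
per-site changes: [3, 4, 4, 4, 5, 2, 3]; total = 25

25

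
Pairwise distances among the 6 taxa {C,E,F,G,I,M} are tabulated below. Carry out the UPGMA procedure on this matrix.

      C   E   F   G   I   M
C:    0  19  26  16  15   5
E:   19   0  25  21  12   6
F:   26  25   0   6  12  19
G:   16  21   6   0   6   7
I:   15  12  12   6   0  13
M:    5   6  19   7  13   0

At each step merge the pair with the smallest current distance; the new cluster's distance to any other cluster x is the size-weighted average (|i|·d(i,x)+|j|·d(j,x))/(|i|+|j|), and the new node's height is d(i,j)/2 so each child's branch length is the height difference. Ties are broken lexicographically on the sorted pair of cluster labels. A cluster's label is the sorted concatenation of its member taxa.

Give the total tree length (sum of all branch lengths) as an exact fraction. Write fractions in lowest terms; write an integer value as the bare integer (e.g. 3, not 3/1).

iteration 1: select C,M (d=5); attach at lengths (5/2, 5/2); label the merged cluster CM
  updated: d(CM,E)=25/2, d(CM,F)=45/2, d(CM,G)=23/2, d(CM,I)=14
iteration 2: select F,G (d=6); attach at lengths (3, 3); label the merged cluster FG
  updated: d(CM,FG)=17, d(E,FG)=23, d(FG,I)=9
iteration 3: select FG,I (d=9); attach at lengths (3/2, 9/2); label the merged cluster FGI
  updated: d(CM,FGI)=16, d(E,FGI)=58/3
iteration 4: select CM,E (d=25/2); attach at lengths (15/4, 25/4); label the merged cluster CEM
  updated: d(CEM,FGI)=154/9
iteration 5: select CEM,FGI (d=154/9); attach at lengths (83/36, 73/18); label the merged cluster CEFGIM
final tree: (((C:5/2,M:5/2):15/4,E:25/4):83/36,((F:3,G:3):3/2,I:9/2):73/18)
total length: 1201/36

1201/36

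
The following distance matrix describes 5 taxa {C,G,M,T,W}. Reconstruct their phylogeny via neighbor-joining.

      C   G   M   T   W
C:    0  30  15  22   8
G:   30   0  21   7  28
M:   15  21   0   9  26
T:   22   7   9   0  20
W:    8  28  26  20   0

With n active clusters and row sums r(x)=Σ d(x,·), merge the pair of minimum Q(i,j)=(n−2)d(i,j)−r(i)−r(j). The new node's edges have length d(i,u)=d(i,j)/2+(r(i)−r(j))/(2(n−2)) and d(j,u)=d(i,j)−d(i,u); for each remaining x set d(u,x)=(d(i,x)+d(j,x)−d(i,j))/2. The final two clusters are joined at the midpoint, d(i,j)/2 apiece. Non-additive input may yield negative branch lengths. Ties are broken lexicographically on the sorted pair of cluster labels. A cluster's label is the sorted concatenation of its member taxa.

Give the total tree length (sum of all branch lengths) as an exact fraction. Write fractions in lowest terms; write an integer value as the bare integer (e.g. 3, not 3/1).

151/4

iteration 1: select C,W (d=8, Q=-133); attach at lengths (17/6, 31/6); label the merged cluster CW
  updated: d(CW,G)=25, d(CW,M)=33/2, d(CW,T)=17
iteration 2: select CW,M (d=33/2, Q=-72); attach at lengths (45/4, 21/4); label the merged cluster CMW
  updated: d(CMW,G)=59/4, d(CMW,T)=19/4
iteration 3: select CMW,G (d=59/4, Q=-53/2); attach at lengths (25/4, 17/2); label the merged cluster CGMW
  updated: d(CGMW,T)=-3/2
iteration 4: select CGMW,T (d=-3/2); attach at lengths (-3/4, -3/4); label the merged cluster CGMTW
final tree: ((((C:17/6,W:31/6):45/4,M:21/4):25/4,G:17/2):-3/4,T:-3/4)
total length: 151/4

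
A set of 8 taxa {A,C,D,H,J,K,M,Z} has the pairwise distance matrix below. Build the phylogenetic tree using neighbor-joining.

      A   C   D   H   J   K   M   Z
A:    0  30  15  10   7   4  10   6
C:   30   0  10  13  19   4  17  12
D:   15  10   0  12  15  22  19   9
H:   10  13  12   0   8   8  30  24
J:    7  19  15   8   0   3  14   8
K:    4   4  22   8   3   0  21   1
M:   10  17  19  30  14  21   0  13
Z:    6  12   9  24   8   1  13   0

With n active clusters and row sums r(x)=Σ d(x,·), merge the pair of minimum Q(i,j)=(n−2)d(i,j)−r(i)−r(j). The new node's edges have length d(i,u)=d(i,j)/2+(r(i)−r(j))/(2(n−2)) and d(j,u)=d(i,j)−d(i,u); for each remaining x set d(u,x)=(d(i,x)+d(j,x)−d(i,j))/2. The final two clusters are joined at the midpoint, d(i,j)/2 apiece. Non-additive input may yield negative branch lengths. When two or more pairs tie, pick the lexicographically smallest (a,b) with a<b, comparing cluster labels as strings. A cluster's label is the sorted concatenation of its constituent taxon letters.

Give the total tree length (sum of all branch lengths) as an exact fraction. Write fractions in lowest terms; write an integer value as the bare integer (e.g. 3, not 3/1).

2623/64

step 1: merge (C,D) at d=10, Q=-147; branch lengths C→21/4, D→19/4; new cluster CD
  updated: d(A,CD)=35/2, d(CD,H)=15/2, d(CD,J)=12, d(CD,K)=8, d(CD,M)=13, d(CD,Z)=11/2
step 2: merge (CD,H) at d=15/2, Q=-227/2; branch lengths CD→27/20, H→123/20; new cluster CDH
  updated: d(A,CDH)=10, d(CDH,J)=25/4, d(CDH,K)=17/4, d(CDH,M)=71/4, d(CDH,Z)=11
step 3: merge (A,M) at d=10, Q=-291/4; branch lengths A→5/32, M→315/32; new cluster AM
  updated: d(AM,CDH)=71/8, d(AM,J)=11/2, d(AM,K)=15/2, d(AM,Z)=9/2
step 4: merge (AM,Z) at d=9/2, Q=-299/8; branch lengths AM→41/16, Z→31/16; new cluster AMZ
  updated: d(AMZ,CDH)=123/16, d(AMZ,J)=9/2, d(AMZ,K)=2
step 5: merge (AMZ,K) at d=2, Q=-311/16; branch lengths AMZ→143/64, K→-15/64; new cluster AKMZ
  updated: d(AKMZ,CDH)=159/32, d(AKMZ,J)=11/4
step 6: merge (AKMZ,CDH) at d=159/32, Q=-447/32; branch lengths AKMZ→47/64, CDH→271/64; new cluster ACDHKMZ
  updated: d(ACDHKMZ,J)=129/64
step 7: merge (ACDHKMZ,J) at d=129/64; branch lengths ACDHKMZ→129/128, J→129/128; new cluster ACDHJKMZ
final tree: (((((A:5/32,M:315/32):41/16,Z:31/16):143/64,K:-15/64):47/64,((C:21/4,D:19/4):27/20,H:123/20):271/64):129/128,J:129/128)
total length: 2623/64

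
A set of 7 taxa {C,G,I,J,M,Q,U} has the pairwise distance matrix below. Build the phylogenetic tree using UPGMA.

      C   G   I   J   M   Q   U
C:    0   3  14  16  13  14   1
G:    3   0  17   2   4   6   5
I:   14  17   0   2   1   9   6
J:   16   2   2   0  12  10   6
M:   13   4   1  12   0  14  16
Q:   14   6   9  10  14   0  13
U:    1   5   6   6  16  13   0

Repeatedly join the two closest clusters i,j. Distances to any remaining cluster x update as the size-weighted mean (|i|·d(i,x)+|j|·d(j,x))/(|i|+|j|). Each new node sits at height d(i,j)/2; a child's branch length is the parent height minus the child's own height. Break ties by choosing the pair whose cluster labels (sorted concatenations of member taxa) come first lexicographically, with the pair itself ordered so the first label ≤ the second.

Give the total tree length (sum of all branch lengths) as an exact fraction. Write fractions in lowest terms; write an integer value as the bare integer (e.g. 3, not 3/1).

step 1: merge (C,U) at d=1; branch lengths C→1/2, U→1/2; new cluster CU
  updated: d(CU,G)=4, d(CU,I)=10, d(CU,J)=11, d(CU,M)=29/2, d(CU,Q)=27/2
step 2: merge (I,M) at d=1; branch lengths I→1/2, M→1/2; new cluster IM
  updated: d(CU,IM)=49/4, d(G,IM)=21/2, d(IM,J)=7, d(IM,Q)=23/2
step 3: merge (G,J) at d=2; branch lengths G→1, J→1; new cluster GJ
  updated: d(CU,GJ)=15/2, d(GJ,IM)=35/4, d(GJ,Q)=8
step 4: merge (CU,GJ) at d=15/2; branch lengths CU→13/4, GJ→11/4; new cluster CGJU
  updated: d(CGJU,IM)=21/2, d(CGJU,Q)=43/4
step 5: merge (CGJU,IM) at d=21/2; branch lengths CGJU→3/2, IM→19/4; new cluster CGIJMU
  updated: d(CGIJMU,Q)=11
step 6: merge (CGIJMU,Q) at d=11; branch lengths CGIJMU→1/4, Q→11/2; new cluster CGIJMQU
final tree: ((((C:1/2,U:1/2):13/4,(G:1,J:1):11/4):3/2,(I:1/2,M:1/2):19/4):1/4,Q:11/2)
total length: 22

22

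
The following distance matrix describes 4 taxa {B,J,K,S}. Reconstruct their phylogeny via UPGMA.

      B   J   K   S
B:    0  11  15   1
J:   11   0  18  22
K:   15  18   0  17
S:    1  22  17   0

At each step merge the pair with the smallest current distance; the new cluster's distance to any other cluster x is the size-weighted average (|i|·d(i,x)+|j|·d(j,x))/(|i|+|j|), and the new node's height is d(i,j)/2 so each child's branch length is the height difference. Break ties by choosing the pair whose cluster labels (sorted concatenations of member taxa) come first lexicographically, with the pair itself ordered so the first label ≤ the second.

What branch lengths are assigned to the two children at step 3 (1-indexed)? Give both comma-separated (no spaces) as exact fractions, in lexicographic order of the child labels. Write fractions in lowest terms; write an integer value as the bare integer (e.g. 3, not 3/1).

1/2,17/2

iteration 1: select B,S (d=1); attach at lengths (1/2, 1/2); label the merged cluster BS
  updated: d(BS,J)=33/2, d(BS,K)=16
iteration 2: select BS,K (d=16); attach at lengths (15/2, 8); label the merged cluster BKS
  updated: d(BKS,J)=17
iteration 3: select BKS,J (d=17); attach at lengths (1/2, 17/2); label the merged cluster BJKS
final tree: (((B:1/2,S:1/2):15/2,K:8):1/2,J:17/2)
total length: 51/2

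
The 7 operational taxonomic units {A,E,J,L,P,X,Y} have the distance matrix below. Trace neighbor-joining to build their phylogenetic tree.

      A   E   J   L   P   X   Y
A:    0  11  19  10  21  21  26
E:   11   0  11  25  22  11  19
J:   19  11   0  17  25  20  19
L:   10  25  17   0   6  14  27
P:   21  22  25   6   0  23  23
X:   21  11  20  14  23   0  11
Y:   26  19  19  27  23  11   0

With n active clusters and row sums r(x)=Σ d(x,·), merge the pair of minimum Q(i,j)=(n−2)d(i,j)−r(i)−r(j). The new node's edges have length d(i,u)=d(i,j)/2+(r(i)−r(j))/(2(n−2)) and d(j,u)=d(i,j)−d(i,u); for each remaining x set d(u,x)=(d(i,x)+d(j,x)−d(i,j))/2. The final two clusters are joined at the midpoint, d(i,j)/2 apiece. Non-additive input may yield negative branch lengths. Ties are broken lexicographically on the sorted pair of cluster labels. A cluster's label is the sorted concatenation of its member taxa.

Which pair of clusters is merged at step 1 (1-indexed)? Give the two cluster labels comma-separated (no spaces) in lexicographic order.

iteration 1: select L,P (d=6, Q=-189); attach at lengths (9/10, 51/10); label the merged cluster LP
  updated: d(A,LP)=25/2, d(E,LP)=41/2, d(J,LP)=18, d(LP,X)=31/2, d(LP,Y)=22
iteration 2: select X,Y (d=11, Q=-263/2); attach at lengths (51/16, 125/16); label the merged cluster XY
  updated: d(A,XY)=18, d(E,XY)=19/2, d(J,XY)=14, d(LP,XY)=53/4
iteration 3: select A,LP (d=25/2, Q=-349/4); attach at lengths (45/8, 55/8); label the merged cluster ALP
  updated: d(ALP,E)=19/2, d(ALP,J)=49/4, d(ALP,XY)=75/8
iteration 4: select ALP,XY (d=75/8, Q=-181/4); attach at lengths (17/4, 41/8); label the merged cluster ALPXY
  updated: d(ALPXY,E)=77/16, d(ALPXY,J)=135/16
iteration 5: select ALPXY,E (d=77/16, Q=-97/4); attach at lengths (9/8, 59/16); label the merged cluster AELPXY
  updated: d(AELPXY,J)=117/16
iteration 6: select AELPXY,J (d=117/16); attach at lengths (117/32, 117/32); label the merged cluster AEJLPXY
final tree: ((((A:45/8,(L:9/10,P:51/10):55/8):17/4,(X:51/16,Y:125/16):41/8):9/8,E:59/16):117/32,J:117/32)
total length: 51

L,P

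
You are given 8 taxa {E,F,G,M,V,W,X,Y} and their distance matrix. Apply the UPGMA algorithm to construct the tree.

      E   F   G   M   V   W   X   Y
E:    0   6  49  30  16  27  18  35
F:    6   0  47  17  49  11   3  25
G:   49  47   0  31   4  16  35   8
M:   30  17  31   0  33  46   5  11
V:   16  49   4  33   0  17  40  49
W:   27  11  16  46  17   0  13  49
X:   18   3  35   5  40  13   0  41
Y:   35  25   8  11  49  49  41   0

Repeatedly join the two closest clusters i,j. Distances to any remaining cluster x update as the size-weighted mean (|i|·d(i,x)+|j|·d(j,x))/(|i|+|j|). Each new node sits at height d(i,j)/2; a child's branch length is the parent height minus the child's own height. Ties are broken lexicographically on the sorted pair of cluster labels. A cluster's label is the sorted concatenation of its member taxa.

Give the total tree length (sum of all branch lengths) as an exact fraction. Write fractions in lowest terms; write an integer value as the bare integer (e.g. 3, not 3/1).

4427/60

iteration 1: select F,X (d=3); attach at lengths (3/2, 3/2); label the merged cluster FX
  updated: d(E,FX)=12, d(FX,G)=41, d(FX,M)=11, d(FX,V)=89/2, d(FX,W)=12, d(FX,Y)=33
iteration 2: select G,V (d=4); attach at lengths (2, 2); label the merged cluster GV
  updated: d(E,GV)=65/2, d(FX,GV)=171/4, d(GV,M)=32, d(GV,W)=33/2, d(GV,Y)=57/2
iteration 3: select FX,M (d=11); attach at lengths (4, 11/2); label the merged cluster FMX
  updated: d(E,FMX)=18, d(FMX,GV)=235/6, d(FMX,W)=70/3, d(FMX,Y)=77/3
iteration 4: select GV,W (d=33/2); attach at lengths (25/4, 33/4); label the merged cluster GVW
  updated: d(E,GVW)=92/3, d(FMX,GVW)=305/9, d(GVW,Y)=106/3
iteration 5: select E,FMX (d=18); attach at lengths (9, 7/2); label the merged cluster EFMX
  updated: d(EFMX,GVW)=397/12, d(EFMX,Y)=28
iteration 6: select EFMX,Y (d=28); attach at lengths (5, 14); label the merged cluster EFMXY
  updated: d(EFMXY,GVW)=503/15
iteration 7: select EFMXY,GVW (d=503/15); attach at lengths (83/30, 511/60); label the merged cluster EFGMVWXY
final tree: (((E:9,((F:3/2,X:3/2):4,M:11/2):7/2):5,Y:14):83/30,((G:2,V:2):25/4,W:33/4):511/60)
total length: 4427/60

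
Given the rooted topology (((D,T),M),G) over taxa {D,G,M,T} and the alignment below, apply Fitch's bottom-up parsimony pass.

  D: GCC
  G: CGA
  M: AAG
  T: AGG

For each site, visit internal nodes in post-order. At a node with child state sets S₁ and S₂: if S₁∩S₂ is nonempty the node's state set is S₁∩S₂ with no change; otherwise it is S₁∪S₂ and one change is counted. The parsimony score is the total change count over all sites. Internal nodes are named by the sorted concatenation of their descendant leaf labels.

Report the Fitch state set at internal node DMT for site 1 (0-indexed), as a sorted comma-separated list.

[col 0] DT: children D:{G}, T:{A} ∪→ {A,G}; cost 1
[col 0] DMT: children DT:{A,G}, M:{A} ∩→ {A}; cost 0
[col 0] DGMT: children DMT:{A}, G:{C} ∪→ {A,C}; cost 1
[col 1] DT: children D:{C}, T:{G} ∪→ {C,G}; cost 1
[col 1] DMT: children DT:{C,G}, M:{A} ∪→ {A,C,G}; cost 1
[col 1] DGMT: children DMT:{A,C,G}, G:{G} ∩→ {G}; cost 0
[col 2] DT: children D:{C}, T:{G} ∪→ {C,G}; cost 1
[col 2] DMT: children DT:{C,G}, M:{G} ∩→ {G}; cost 0
[col 2] DGMT: children DMT:{G}, G:{A} ∪→ {A,G}; cost 1
per-site changes: [2, 2, 2]; total = 6

A,C,G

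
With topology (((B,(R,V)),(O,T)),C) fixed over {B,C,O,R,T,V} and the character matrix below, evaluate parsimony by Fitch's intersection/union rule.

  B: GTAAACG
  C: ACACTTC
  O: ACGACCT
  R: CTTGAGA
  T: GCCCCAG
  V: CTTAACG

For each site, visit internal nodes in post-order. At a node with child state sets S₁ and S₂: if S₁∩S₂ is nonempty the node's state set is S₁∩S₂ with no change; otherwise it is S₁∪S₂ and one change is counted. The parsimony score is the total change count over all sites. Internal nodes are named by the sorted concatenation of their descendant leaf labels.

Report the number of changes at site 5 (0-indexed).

[col 0] RV: children R:{C}, V:{C} ∩→ {C}; cost 0
[col 0] BRV: children B:{G}, RV:{C} ∪→ {C,G}; cost 1
[col 0] OT: children O:{A}, T:{G} ∪→ {A,G}; cost 1
[col 0] BORTV: children BRV:{C,G}, OT:{A,G} ∩→ {G}; cost 0
[col 0] BCORTV: children BORTV:{G}, C:{A} ∪→ {A,G}; cost 1
[col 1] RV: children R:{T}, V:{T} ∩→ {T}; cost 0
[col 1] BRV: children B:{T}, RV:{T} ∩→ {T}; cost 0
[col 1] OT: children O:{C}, T:{C} ∩→ {C}; cost 0
[col 1] BORTV: children BRV:{T}, OT:{C} ∪→ {C,T}; cost 1
[col 1] BCORTV: children BORTV:{C,T}, C:{C} ∩→ {C}; cost 0
[col 2] RV: children R:{T}, V:{T} ∩→ {T}; cost 0
[col 2] BRV: children B:{A}, RV:{T} ∪→ {A,T}; cost 1
[col 2] OT: children O:{G}, T:{C} ∪→ {C,G}; cost 1
[col 2] BORTV: children BRV:{A,T}, OT:{C,G} ∪→ {A,C,G,T}; cost 1
[col 2] BCORTV: children BORTV:{A,C,G,T}, C:{A} ∩→ {A}; cost 0
[col 3] RV: children R:{G}, V:{A} ∪→ {A,G}; cost 1
[col 3] BRV: children B:{A}, RV:{A,G} ∩→ {A}; cost 0
[col 3] OT: children O:{A}, T:{C} ∪→ {A,C}; cost 1
[col 3] BORTV: children BRV:{A}, OT:{A,C} ∩→ {A}; cost 0
[col 3] BCORTV: children BORTV:{A}, C:{C} ∪→ {A,C}; cost 1
[col 4] RV: children R:{A}, V:{A} ∩→ {A}; cost 0
[col 4] BRV: children B:{A}, RV:{A} ∩→ {A}; cost 0
[col 4] OT: children O:{C}, T:{C} ∩→ {C}; cost 0
[col 4] BORTV: children BRV:{A}, OT:{C} ∪→ {A,C}; cost 1
[col 4] BCORTV: children BORTV:{A,C}, C:{T} ∪→ {A,C,T}; cost 1
[col 5] RV: children R:{G}, V:{C} ∪→ {C,G}; cost 1
[col 5] BRV: children B:{C}, RV:{C,G} ∩→ {C}; cost 0
[col 5] OT: children O:{C}, T:{A} ∪→ {A,C}; cost 1
[col 5] BORTV: children BRV:{C}, OT:{A,C} ∩→ {C}; cost 0
[col 5] BCORTV: children BORTV:{C}, C:{T} ∪→ {C,T}; cost 1
[col 6] RV: children R:{A}, V:{G} ∪→ {A,G}; cost 1
[col 6] BRV: children B:{G}, RV:{A,G} ∩→ {G}; cost 0
[col 6] OT: children O:{T}, T:{G} ∪→ {G,T}; cost 1
[col 6] BORTV: children BRV:{G}, OT:{G,T} ∩→ {G}; cost 0
[col 6] BCORTV: children BORTV:{G}, C:{C} ∪→ {C,G}; cost 1
per-site changes: [3, 1, 3, 3, 2, 3, 3]; total = 18

3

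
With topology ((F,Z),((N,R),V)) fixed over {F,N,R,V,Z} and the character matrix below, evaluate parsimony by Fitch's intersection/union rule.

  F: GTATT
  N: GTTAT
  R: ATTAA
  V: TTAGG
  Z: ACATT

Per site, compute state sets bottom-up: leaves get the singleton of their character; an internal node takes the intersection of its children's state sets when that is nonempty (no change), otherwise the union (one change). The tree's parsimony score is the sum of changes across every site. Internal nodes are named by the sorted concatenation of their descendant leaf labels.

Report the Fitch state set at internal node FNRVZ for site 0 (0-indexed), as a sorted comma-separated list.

[col 0] FZ: children F:{G}, Z:{A} ∪→ {A,G}; cost 1
[col 0] NR: children N:{G}, R:{A} ∪→ {A,G}; cost 1
[col 0] NRV: children NR:{A,G}, V:{T} ∪→ {A,G,T}; cost 1
[col 0] FNRVZ: children FZ:{A,G}, NRV:{A,G,T} ∩→ {A,G}; cost 0
[col 1] FZ: children F:{T}, Z:{C} ∪→ {C,T}; cost 1
[col 1] NR: children N:{T}, R:{T} ∩→ {T}; cost 0
[col 1] NRV: children NR:{T}, V:{T} ∩→ {T}; cost 0
[col 1] FNRVZ: children FZ:{C,T}, NRV:{T} ∩→ {T}; cost 0
[col 2] FZ: children F:{A}, Z:{A} ∩→ {A}; cost 0
[col 2] NR: children N:{T}, R:{T} ∩→ {T}; cost 0
[col 2] NRV: children NR:{T}, V:{A} ∪→ {A,T}; cost 1
[col 2] FNRVZ: children FZ:{A}, NRV:{A,T} ∩→ {A}; cost 0
[col 3] FZ: children F:{T}, Z:{T} ∩→ {T}; cost 0
[col 3] NR: children N:{A}, R:{A} ∩→ {A}; cost 0
[col 3] NRV: children NR:{A}, V:{G} ∪→ {A,G}; cost 1
[col 3] FNRVZ: children FZ:{T}, NRV:{A,G} ∪→ {A,G,T}; cost 1
[col 4] FZ: children F:{T}, Z:{T} ∩→ {T}; cost 0
[col 4] NR: children N:{T}, R:{A} ∪→ {A,T}; cost 1
[col 4] NRV: children NR:{A,T}, V:{G} ∪→ {A,G,T}; cost 1
[col 4] FNRVZ: children FZ:{T}, NRV:{A,G,T} ∩→ {T}; cost 0
per-site changes: [3, 1, 1, 2, 2]; total = 9

A,G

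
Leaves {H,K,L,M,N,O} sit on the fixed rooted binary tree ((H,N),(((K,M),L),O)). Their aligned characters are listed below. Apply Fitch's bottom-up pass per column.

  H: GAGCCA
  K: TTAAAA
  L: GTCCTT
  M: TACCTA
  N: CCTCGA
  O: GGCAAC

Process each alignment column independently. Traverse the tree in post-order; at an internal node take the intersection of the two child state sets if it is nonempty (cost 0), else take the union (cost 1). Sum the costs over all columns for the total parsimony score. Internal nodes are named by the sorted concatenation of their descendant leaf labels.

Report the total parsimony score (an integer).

17

[col 0] HN: children H:{G}, N:{C} ∪→ {C,G}; cost 1
[col 0] KM: children K:{T}, M:{T} ∩→ {T}; cost 0
[col 0] KLM: children KM:{T}, L:{G} ∪→ {G,T}; cost 1
[col 0] KLMO: children KLM:{G,T}, O:{G} ∩→ {G}; cost 0
[col 0] HKLMNO: children HN:{C,G}, KLMO:{G} ∩→ {G}; cost 0
[col 1] HN: children H:{A}, N:{C} ∪→ {A,C}; cost 1
[col 1] KM: children K:{T}, M:{A} ∪→ {A,T}; cost 1
[col 1] KLM: children KM:{A,T}, L:{T} ∩→ {T}; cost 0
[col 1] KLMO: children KLM:{T}, O:{G} ∪→ {G,T}; cost 1
[col 1] HKLMNO: children HN:{A,C}, KLMO:{G,T} ∪→ {A,C,G,T}; cost 1
[col 2] HN: children H:{G}, N:{T} ∪→ {G,T}; cost 1
[col 2] KM: children K:{A}, M:{C} ∪→ {A,C}; cost 1
[col 2] KLM: children KM:{A,C}, L:{C} ∩→ {C}; cost 0
[col 2] KLMO: children KLM:{C}, O:{C} ∩→ {C}; cost 0
[col 2] HKLMNO: children HN:{G,T}, KLMO:{C} ∪→ {C,G,T}; cost 1
[col 3] HN: children H:{C}, N:{C} ∩→ {C}; cost 0
[col 3] KM: children K:{A}, M:{C} ∪→ {A,C}; cost 1
[col 3] KLM: children KM:{A,C}, L:{C} ∩→ {C}; cost 0
[col 3] KLMO: children KLM:{C}, O:{A} ∪→ {A,C}; cost 1
[col 3] HKLMNO: children HN:{C}, KLMO:{A,C} ∩→ {C}; cost 0
[col 4] HN: children H:{C}, N:{G} ∪→ {C,G}; cost 1
[col 4] KM: children K:{A}, M:{T} ∪→ {A,T}; cost 1
[col 4] KLM: children KM:{A,T}, L:{T} ∩→ {T}; cost 0
[col 4] KLMO: children KLM:{T}, O:{A} ∪→ {A,T}; cost 1
[col 4] HKLMNO: children HN:{C,G}, KLMO:{A,T} ∪→ {A,C,G,T}; cost 1
[col 5] HN: children H:{A}, N:{A} ∩→ {A}; cost 0
[col 5] KM: children K:{A}, M:{A} ∩→ {A}; cost 0
[col 5] KLM: children KM:{A}, L:{T} ∪→ {A,T}; cost 1
[col 5] KLMO: children KLM:{A,T}, O:{C} ∪→ {A,C,T}; cost 1
[col 5] HKLMNO: children HN:{A}, KLMO:{A,C,T} ∩→ {A}; cost 0
per-site changes: [2, 4, 3, 2, 4, 2]; total = 17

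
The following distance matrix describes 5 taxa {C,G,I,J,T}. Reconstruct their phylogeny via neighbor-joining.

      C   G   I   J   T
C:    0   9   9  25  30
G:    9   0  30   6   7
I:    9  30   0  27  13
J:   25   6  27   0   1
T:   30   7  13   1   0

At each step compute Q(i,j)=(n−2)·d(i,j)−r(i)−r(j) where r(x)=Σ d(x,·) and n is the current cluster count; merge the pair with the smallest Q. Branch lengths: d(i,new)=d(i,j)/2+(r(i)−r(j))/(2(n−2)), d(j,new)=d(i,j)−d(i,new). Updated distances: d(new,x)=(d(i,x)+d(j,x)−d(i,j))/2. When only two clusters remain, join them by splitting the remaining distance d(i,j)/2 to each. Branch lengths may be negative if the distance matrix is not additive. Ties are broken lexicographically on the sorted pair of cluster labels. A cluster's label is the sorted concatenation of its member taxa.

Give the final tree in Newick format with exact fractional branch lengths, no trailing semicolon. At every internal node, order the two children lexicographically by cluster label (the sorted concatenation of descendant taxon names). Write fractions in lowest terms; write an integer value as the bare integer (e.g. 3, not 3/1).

step 1: merge (C,I) at d=9, Q=-125; branch lengths C→7/2, I→11/2; new cluster CI
  updated: d(CI,G)=15, d(CI,J)=43/2, d(CI,T)=17
step 2: merge (CI,G) at d=15, Q=-103/2; branch lengths CI→111/8, G→9/8; new cluster CGI
  updated: d(CGI,J)=25/4, d(CGI,T)=9/2
step 3: merge (CGI,J) at d=25/4, Q=-47/4; branch lengths CGI→39/8, J→11/8; new cluster CGIJ
  updated: d(CGIJ,T)=-3/8
step 4: merge (CGIJ,T) at d=-3/8; branch lengths CGIJ→-3/16, T→-3/16; new cluster CGIJT
final tree: ((((C:7/2,I:11/2):111/8,G:9/8):39/8,J:11/8):-3/16,T:-3/16)
total length: 239/8

((((C:7/2,I:11/2):111/8,G:9/8):39/8,J:11/8):-3/16,T:-3/16)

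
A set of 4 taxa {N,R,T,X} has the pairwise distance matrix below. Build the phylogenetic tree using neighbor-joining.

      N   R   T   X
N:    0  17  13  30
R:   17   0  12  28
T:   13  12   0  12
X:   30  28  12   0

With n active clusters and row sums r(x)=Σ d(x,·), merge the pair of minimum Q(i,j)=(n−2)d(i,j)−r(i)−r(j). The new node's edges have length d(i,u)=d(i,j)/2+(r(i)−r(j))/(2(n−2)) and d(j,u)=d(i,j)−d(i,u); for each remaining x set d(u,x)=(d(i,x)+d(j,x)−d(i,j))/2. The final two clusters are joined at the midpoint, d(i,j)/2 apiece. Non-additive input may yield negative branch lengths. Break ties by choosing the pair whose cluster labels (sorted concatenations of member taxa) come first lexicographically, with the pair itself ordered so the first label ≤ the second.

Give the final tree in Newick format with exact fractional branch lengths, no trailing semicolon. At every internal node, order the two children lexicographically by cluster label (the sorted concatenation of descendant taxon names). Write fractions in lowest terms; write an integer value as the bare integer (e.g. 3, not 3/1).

(((N:37/4,R:31/4):25/4,T:-9/4):57/8,X:57/8)

step 1: merge (N,R) at d=17, Q=-83; branch lengths N→37/4, R→31/4; new cluster NR
  updated: d(NR,T)=4, d(NR,X)=41/2
step 2: merge (NR,T) at d=4, Q=-73/2; branch lengths NR→25/4, T→-9/4; new cluster NRT
  updated: d(NRT,X)=57/4
step 3: merge (NRT,X) at d=57/4; branch lengths NRT→57/8, X→57/8; new cluster NRTX
final tree: (((N:37/4,R:31/4):25/4,T:-9/4):57/8,X:57/8)
total length: 141/4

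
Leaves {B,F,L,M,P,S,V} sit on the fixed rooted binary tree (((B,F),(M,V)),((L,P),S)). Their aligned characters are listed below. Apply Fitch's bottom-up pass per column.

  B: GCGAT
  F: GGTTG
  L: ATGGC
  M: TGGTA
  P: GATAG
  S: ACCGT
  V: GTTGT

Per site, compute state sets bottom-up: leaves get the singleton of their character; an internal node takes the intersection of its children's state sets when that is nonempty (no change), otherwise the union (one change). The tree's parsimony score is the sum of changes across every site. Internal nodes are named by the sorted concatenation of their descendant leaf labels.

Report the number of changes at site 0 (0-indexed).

site 0, node BF: B={G} ∩ F={G} → {G} (+0)
site 0, node MV: M={T} ∪ V={G} → {G,T} (+1)
site 0, node BFMV: BF={G} ∩ MV={G,T} → {G} (+0)
site 0, node LP: L={A} ∪ P={G} → {A,G} (+1)
site 0, node LPS: LP={A,G} ∩ S={A} → {A} (+0)
site 0, node BFLMPSV: BFMV={G} ∪ LPS={A} → {A,G} (+1)
site 1, node BF: B={C} ∪ F={G} → {C,G} (+1)
site 1, node MV: M={G} ∪ V={T} → {G,T} (+1)
site 1, node BFMV: BF={C,G} ∩ MV={G,T} → {G} (+0)
site 1, node LP: L={T} ∪ P={A} → {A,T} (+1)
site 1, node LPS: LP={A,T} ∪ S={C} → {A,C,T} (+1)
site 1, node BFLMPSV: BFMV={G} ∪ LPS={A,C,T} → {A,C,G,T} (+1)
site 2, node BF: B={G} ∪ F={T} → {G,T} (+1)
site 2, node MV: M={G} ∪ V={T} → {G,T} (+1)
site 2, node BFMV: BF={G,T} ∩ MV={G,T} → {G,T} (+0)
site 2, node LP: L={G} ∪ P={T} → {G,T} (+1)
site 2, node LPS: LP={G,T} ∪ S={C} → {C,G,T} (+1)
site 2, node BFLMPSV: BFMV={G,T} ∩ LPS={C,G,T} → {G,T} (+0)
site 3, node BF: B={A} ∪ F={T} → {A,T} (+1)
site 3, node MV: M={T} ∪ V={G} → {G,T} (+1)
site 3, node BFMV: BF={A,T} ∩ MV={G,T} → {T} (+0)
site 3, node LP: L={G} ∪ P={A} → {A,G} (+1)
site 3, node LPS: LP={A,G} ∩ S={G} → {G} (+0)
site 3, node BFLMPSV: BFMV={T} ∪ LPS={G} → {G,T} (+1)
site 4, node BF: B={T} ∪ F={G} → {G,T} (+1)
site 4, node MV: M={A} ∪ V={T} → {A,T} (+1)
site 4, node BFMV: BF={G,T} ∩ MV={A,T} → {T} (+0)
site 4, node LP: L={C} ∪ P={G} → {C,G} (+1)
site 4, node LPS: LP={C,G} ∪ S={T} → {C,G,T} (+1)
site 4, node BFLMPSV: BFMV={T} ∩ LPS={C,G,T} → {T} (+0)
per-site changes: [3, 5, 4, 4, 4]; total = 20

3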